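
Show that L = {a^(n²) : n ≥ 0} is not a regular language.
Assume for contradiction that L is regular, and let p ≥ 1 be the pumping length given by the pumping lemma.
Choose s = a^(p²). Then s ∈ L and |s| = p² ≥ p.
By the pumping lemma, s = xyz for some x, y, z with |xy| ≤ p, |y| ≥ 1, and xy^i z ∈ L for every i ≥ 0.
Here y = a^k for some k with 1 ≤ k ≤ |xy| ≤ p.

Take i = 2: |xy²z| = p² + k.
Now p² < p² + k ≤ p² + p < p² + 2p + 1 = (p + 1)².
So |xy²z| lies strictly between the consecutive squares p² and (p + 1)², hence is not a perfect square, and xy²z ∉ L.

This contradicts the pumping lemma, which requires xy^i z ∈ L for all i ≥ 0.
Hence L = {a^(n²) : n ≥ 0} is not regular. ∎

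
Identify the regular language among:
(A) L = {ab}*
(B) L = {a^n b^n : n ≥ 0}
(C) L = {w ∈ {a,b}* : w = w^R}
(A) {ab}*

(A) L = {ab}* is regular.

This can be recognized by a finite automaton (DFA/NFA).
Regular expressions like {ab}* define regular languages.

The other choices are not regular:
- {w ∈ {a,b}* : w = w^R}: After pumping, the string is no longer symmetric
- {a^n b^n : n ≥ 0}: After pumping, the number of a's and b's become unequal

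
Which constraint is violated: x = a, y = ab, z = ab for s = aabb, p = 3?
Violated: xyz = s

The decomposition x = a, y = ab, z = ab for s = aabb with p = 3
violates the constraint: xyz = s

xyz = 'a' + 'ab' + 'ab' = 'aabab' ≠ 'aabb' = s. The decomposition doesn't reconstruct s.

Pumping lemma constraints:
1. xyz = s (decomposition is valid)
2. |xy| ≤ p
3. |y| > 0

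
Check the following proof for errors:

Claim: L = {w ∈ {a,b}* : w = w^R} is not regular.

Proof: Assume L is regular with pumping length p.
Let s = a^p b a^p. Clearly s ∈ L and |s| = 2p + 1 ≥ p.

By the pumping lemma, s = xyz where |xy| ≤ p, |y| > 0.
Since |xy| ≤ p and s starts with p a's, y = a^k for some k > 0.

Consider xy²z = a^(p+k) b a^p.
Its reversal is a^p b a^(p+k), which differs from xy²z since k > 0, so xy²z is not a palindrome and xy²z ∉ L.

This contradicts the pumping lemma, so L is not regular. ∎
The proof is correct.

This proof is valid because:
1. s = a^p b a^p is in L and is chosen in terms of p, so |s| ≥ p holds for every p
2. The decomposition analysis is correct: |xy| ≤ p forces y to lie inside the leading a's
3. The contradiction is valid: a^(p+k) b a^p has more a's before the b than after it, so it is not a palindrome
4. The conclusion follows logically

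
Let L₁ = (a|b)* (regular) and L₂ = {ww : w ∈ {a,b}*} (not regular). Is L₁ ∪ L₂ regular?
Yes — L₁ ∪ L₂ is regular.

{ww} ⊆ (a|b)*, so L₁ ∪ L₂ = (a|b)*, which is regular.

Note that the bare facts "L₁ regular, L₂ non-regular" do not settle the question by themselves: the closure of regular languages under ∪, ∩, complement and difference applies only when BOTH operands are regular. With a non-regular operand the result can come out regular or non-regular depending on the specific languages, so one has to work out L₁ ∪ L₂ for this particular pair, as above.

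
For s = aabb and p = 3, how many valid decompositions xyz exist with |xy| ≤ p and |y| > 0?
6

For s = 'aabb' with pumping length p = 3:

Constraints: |xy| ≤ 3, |y| > 0

Valid decompositions (|xy| ≤ p, |y| ≥ 1):
  • x='', y='a', z='abb'
  • x='a', y='a', z='bb'
  • x='', y='aa', z='bb'
  • x='aa', y='b', z='b'
  • x='a', y='ab', z='b'
  • x='', y='aab', z='b'

Total count: 6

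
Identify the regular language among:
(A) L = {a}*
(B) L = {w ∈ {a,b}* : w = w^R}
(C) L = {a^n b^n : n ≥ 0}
(A) {a}*

(A) L = {a}* is regular.

This can be recognized by a finite automaton (DFA/NFA).
Regular expressions like {a}* define regular languages.

The other choices are not regular:
- {w ∈ {a,b}* : w = w^R}: After pumping, the string is no longer symmetric
- {a^n b^n : n ≥ 0}: After pumping, the number of a's and b's become unequal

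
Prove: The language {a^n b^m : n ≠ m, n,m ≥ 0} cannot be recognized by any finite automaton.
Assume for contradiction that L is regular, and let p ≥ 1 be the pumping length given by the pumping lemma.
Choose s = a^p b^(p + p!). Then s ∈ L because p ≠ p + p! (as p! ≥ 1), and |s| ≥ p.
By the pumping lemma, s = xyz for some x, y, z with |xy| ≤ p, |y| ≥ 1, and xy^i z ∈ L for every i ≥ 0.
Since |xy| ≤ p and the first p symbols of s are all a's, y = a^k for some k with 1 ≤ k ≤ p.
For every i ≥ 0, xy^i z = a^(p + (i − 1)k) b^(p + p!).

Because 1 ≤ k ≤ p, k divides p!. Let t = p!/k (a positive integer) and take i = t + 1.
Then the number of a's is p + tk = p + p!, which equals the number of b's.
So xy^(t+1) z = a^(p + p!) b^(p + p!) has equally many a's and b's and is NOT in L.

This contradicts the pumping lemma, which requires xy^i z ∈ L for all i ≥ 0.
Hence L = {a^n b^m : n ≠ m, n,m ≥ 0} is not regular. ∎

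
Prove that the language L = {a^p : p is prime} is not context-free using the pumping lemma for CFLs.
Assume for contradiction that L is context-free, and let p ≥ 1 be the pumping length given by the pumping lemma for CFLs.
Choose a prime q with q ≥ p and let s = a^q. Then s ∈ L and |s| = q ≥ p.
By the CFL pumping lemma, s = uvxyz for some u, v, x, y, z with |vxy| ≤ p, |vy| ≥ 1, and uv^i xy^i z ∈ L for every i ≥ 0.
All symbols are a's, so only lengths matter: let k = |vy|, with 1 ≤ k ≤ p. Then |uv^i xy^i z| = q + (i − 1)k.

Take i = q + 1: the length is q + qk = q(k + 1).
Both factors satisfy q ≥ 2 and k + 1 ≥ 2, so q(k + 1) is composite and uv^(q+1) xy^(q+1) z ∉ L.

This contradicts the CFL pumping lemma, which requires uv^i xy^i z ∈ L for all i ≥ 0.
Hence L = {a^p : p is prime} is not context-free. ∎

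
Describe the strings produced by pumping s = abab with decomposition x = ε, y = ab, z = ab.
{xy^i z : i ≥ 0} = {(ab)^(i+1) : i ≥ 0} = {ab, abab, ababab, ...}

With x = ε, y = ab, z = ab: Pumping 'ab' gives strings of alternating a's and b's.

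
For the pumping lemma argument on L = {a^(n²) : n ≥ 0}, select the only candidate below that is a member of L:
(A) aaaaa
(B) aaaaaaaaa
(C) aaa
(B) aaaaaaaaa

The pumping lemma is applied to a string s that lies in L, so first check membership of each option:
- (A) aaaaa has length 5, strictly between 2² = 4 and 3² = 9, so it is not in L ✗
- (B) aaaaaaaaa has length 9 = 3², a perfect square, so it is in L ✓
- (C) aaa has length 3, strictly between 1² = 1 and 2² = 4, so it is not in L ✗

Only (B) aaaaaaaaa is in L, so it is the only candidate that could play the role of s.
(In a complete proof one picks s in terms of the pumping length p so that |s| ≥ p is guaranteed; a fixed string like aaaaaaaaa illustrates the shape of such an s.)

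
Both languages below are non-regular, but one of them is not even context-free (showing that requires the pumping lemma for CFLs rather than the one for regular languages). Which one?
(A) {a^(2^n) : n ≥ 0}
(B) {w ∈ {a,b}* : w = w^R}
(A) {a^(2^n) : n ≥ 0}

(A) {a^(2^n) : n ≥ 0} requires the CFL pumping lemma.

- {w ∈ {a,b}* : w = w^R} is context-free (but not regular)
  • Can be shown non-regular with the regular pumping lemma
  • After pumping, the string is no longer symmetric

- {a^(2^n) : n ≥ 0} is NOT context-free
  • Requires the CFL pumping lemma to prove
  • Gaps between powers of 2 grow exponentially

The CFL pumping lemma is "stronger" in that it can prove non-membership
in the larger class of context-free languages.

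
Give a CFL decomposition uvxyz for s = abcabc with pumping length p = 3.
u='ab', v='c', x='a', y='b', z='c'

For s = abcabc with pumping length p = 3:

One valid decomposition:
- u = 'ab'
- v = 'c'
- x = 'a'
- y = 'b'
- z = 'c'

Verification:
- uvxyz = 'ab' + 'c' + 'a' + 'b' + 'c' = abcabc ✓
- |vxy| = |'cab'| = 3 ≤ 3 ✓
- |vy| = |'cb'| = 2 > 0 ✓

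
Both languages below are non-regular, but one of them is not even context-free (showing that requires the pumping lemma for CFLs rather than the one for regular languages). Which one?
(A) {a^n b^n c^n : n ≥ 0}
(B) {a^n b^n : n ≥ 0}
(A) {a^n b^n c^n : n ≥ 0}

(A) {a^n b^n c^n : n ≥ 0} requires the CFL pumping lemma.

- {a^n b^n : n ≥ 0} is context-free (but not regular)
  • Can be shown non-regular with the regular pumping lemma
  • After pumping, the number of a's and b's become unequal

- {a^n b^n c^n : n ≥ 0} is NOT context-free
  • Requires the CFL pumping lemma to prove
  • Cannot maintain three equal counts simultaneously

The CFL pumping lemma is "stronger" in that it can prove non-membership
in the larger class of context-free languages.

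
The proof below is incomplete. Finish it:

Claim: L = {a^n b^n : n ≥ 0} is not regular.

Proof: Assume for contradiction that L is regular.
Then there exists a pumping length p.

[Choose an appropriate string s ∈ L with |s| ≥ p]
s = a^p b^p

This string is in L (has equal a's and b's) and has length 2p ≥ p.
Any decomposition xyz with |xy| ≤ p means y consists only of a's,
so pumping will unbalance the counts.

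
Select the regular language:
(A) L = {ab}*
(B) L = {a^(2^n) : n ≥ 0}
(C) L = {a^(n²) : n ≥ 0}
(A) {ab}*

(A) L = {ab}* is regular.

This can be recognized by a finite automaton (DFA/NFA).
Regular expressions like {ab}* define regular languages.

The other choices are not regular:
- {a^(n²) : n ≥ 0}: After pumping, length is no longer a perfect square
- {a^(2^n) : n ≥ 0}: After pumping, length is no longer a power of 2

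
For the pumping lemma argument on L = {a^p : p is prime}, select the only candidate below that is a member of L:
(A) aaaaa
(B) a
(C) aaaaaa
(A) aaaaa

The pumping lemma is applied to a string s that lies in L, so first check membership of each option:
- (A) aaaaa has length 5, which is prime, so it is in L ✓
- (B) a has length 1, which is not prime, so it is not in L ✗
- (C) aaaaaa has length 6 = 2 × 3, which is not prime, so it is not in L ✗

Only (A) aaaaa is in L, so it is the only candidate that could play the role of s.
(In a complete proof one picks s in terms of the pumping length p so that |s| ≥ p is guaranteed; a fixed string like aaaaa illustrates the shape of such an s.)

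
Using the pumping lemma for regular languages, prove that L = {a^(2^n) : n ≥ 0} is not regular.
Assume for contradiction that L is regular, and let p ≥ 1 be the pumping length given by the pumping lemma.
Choose s = a^(2^p). Then s ∈ L and |s| = 2^p ≥ p.
By the pumping lemma, s = xyz for some x, y, z with |xy| ≤ p, |y| ≥ 1, and xy^i z ∈ L for every i ≥ 0.
Here y = a^k for some k with 1 ≤ k ≤ |xy| ≤ p, and p < 2^p.

Take i = 2: |xy²z| = 2^p + k.
Now 2^p < 2^p + k ≤ 2^p + p < 2^p + 2^p = 2^(p+1).
So |xy²z| lies strictly between the consecutive powers of two 2^p and 2^(p+1), hence is not a power of 2, and xy²z ∉ L.

This contradicts the pumping lemma, which requires xy^i z ∈ L for all i ≥ 0.
Hence L = {a^(2^n) : n ≥ 0} is not regular. ∎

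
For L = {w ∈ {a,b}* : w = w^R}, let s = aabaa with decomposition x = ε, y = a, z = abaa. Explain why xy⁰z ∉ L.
xy⁰z = abaa ∉ L

Pumping with i = 0 replaces y = a by y⁰ = ε:
- Original: s = xyz = aabaa; aabaa reversed is aabaa, the same string, so it is a palindrome and is in L
- Pumped: xy⁰z = ε · ε · abaa = abaa
- abaa reversed is aaba ≠ abaa, so it is not a palindrome and is not in L

The pumping lemma would require xy⁰z ∈ L, so this decomposition yields a contradiction.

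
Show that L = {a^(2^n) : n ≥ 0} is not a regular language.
Assume for contradiction that L is regular, and let p ≥ 1 be the pumping length given by the pumping lemma.
Choose s = a^(2^p). Then s ∈ L and |s| = 2^p ≥ p.
By the pumping lemma, s = xyz for some x, y, z with |xy| ≤ p, |y| ≥ 1, and xy^i z ∈ L for every i ≥ 0.
Here y = a^k for some k with 1 ≤ k ≤ |xy| ≤ p, and p < 2^p.

Take i = 2: |xy²z| = 2^p + k.
Now 2^p < 2^p + k ≤ 2^p + p < 2^p + 2^p = 2^(p+1).
So |xy²z| lies strictly between the consecutive powers of two 2^p and 2^(p+1), hence is not a power of 2, and xy²z ∉ L.

This contradicts the pumping lemma, which requires xy^i z ∈ L for all i ≥ 0.
Hence L = {a^(2^n) : n ≥ 0} is not regular. ∎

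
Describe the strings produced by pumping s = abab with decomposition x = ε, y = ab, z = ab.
{xy^i z : i ≥ 0} = {(ab)^(i+1) : i ≥ 0} = {ab, abab, ababab, ...}

With x = ε, y = ab, z = ab: Pumping 'ab' gives strings of alternating a's and b's.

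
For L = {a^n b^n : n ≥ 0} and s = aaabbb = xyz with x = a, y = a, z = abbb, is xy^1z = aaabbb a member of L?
Yes

xy¹z = a · a · abbb = aaabbb.
aaabbb = a^3 b^3 has equal counts (3 = 3), so it is in L.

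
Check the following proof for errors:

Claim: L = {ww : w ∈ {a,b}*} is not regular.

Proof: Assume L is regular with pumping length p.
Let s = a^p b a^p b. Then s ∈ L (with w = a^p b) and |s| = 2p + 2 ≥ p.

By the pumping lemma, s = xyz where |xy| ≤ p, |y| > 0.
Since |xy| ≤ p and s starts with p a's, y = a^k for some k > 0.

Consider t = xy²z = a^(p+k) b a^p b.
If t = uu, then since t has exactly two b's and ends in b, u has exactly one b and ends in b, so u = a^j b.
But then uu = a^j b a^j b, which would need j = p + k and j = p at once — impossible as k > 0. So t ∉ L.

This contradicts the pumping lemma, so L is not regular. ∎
The proof is correct.

This proof is valid because:
1. s = a^p b a^p b is in L and is chosen in terms of p, so |s| ≥ p holds for every p
2. The decomposition analysis is correct: |xy| ≤ p forces y to lie inside the leading a's
3. The contradiction is valid: the argument shows a^(p+k) b a^p b cannot be split into two equal halves
4. The conclusion follows logically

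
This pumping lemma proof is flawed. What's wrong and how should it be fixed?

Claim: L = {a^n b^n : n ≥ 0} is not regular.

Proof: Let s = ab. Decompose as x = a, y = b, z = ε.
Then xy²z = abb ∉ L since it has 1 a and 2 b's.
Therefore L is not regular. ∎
Error: The string s = ab might be shorter than the pumping length p.

Correction: Choose s = a^p b^p to ensure |s| ≥ p. Also, the decomposition is wrong: with |xy| ≤ p, y cannot include b's when s starts with p a's.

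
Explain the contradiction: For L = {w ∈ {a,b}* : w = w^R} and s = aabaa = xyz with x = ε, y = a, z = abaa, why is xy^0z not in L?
xy⁰z = abaa ∉ L

Pumping with i = 0 replaces y = a by y⁰ = ε:
- Original: s = xyz = aabaa; aabaa reversed is aabaa, the same string, so it is a palindrome and is in L
- Pumped: xy⁰z = ε · ε · abaa = abaa
- abaa reversed is aaba ≠ abaa, so it is not a palindrome and is not in L

The pumping lemma would require xy⁰z ∈ L, so this decomposition yields a contradiction.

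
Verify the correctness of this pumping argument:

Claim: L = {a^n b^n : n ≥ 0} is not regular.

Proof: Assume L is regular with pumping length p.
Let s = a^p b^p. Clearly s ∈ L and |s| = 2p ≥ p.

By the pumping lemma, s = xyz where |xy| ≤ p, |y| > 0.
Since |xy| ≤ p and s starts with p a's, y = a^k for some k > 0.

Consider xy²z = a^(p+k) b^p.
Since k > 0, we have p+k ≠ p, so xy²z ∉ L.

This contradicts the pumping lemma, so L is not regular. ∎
The proof is correct.

This proof is valid because:
1. The string s = a^p b^p is correctly in L
2. The decomposition analysis is correct: y must consist only of a's
3. The contradiction is valid: pumping increases a's but not b's
4. The conclusion follows logically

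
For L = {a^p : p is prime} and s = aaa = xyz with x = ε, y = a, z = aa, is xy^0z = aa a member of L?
Yes

xy⁰z = ε · ε · aa = aa.
aa has length 2, which is prime, so it is in L.
(A single pumped string landing in L is not a contradiction by itself; a non-regularity proof needs some i for which xy^i z ∉ L, for every admissible decomposition.)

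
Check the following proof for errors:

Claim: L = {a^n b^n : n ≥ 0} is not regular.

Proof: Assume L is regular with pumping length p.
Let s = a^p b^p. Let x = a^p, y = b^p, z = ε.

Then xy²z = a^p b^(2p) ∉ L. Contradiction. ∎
The proof is INCORRECT.

Error: The decomposition violates |xy| ≤ p.
With x = a^p and y = b^p, we have |xy| = 2p > p.
The pumping lemma requires |xy| ≤ p, so y must be within the first p characters.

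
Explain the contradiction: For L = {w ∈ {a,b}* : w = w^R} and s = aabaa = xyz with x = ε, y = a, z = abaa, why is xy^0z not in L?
xy⁰z = abaa ∉ L

Pumping with i = 0 replaces y = a by y⁰ = ε:
- Original: s = xyz = aabaa; aabaa reversed is aabaa, the same string, so it is a palindrome and is in L
- Pumped: xy⁰z = ε · ε · abaa = abaa
- abaa reversed is aaba ≠ abaa, so it is not a palindrome and is not in L

The pumping lemma would require xy⁰z ∈ L, so this decomposition yields a contradiction.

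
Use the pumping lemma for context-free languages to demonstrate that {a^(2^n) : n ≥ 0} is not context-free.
Assume for contradiction that L is context-free, and let p ≥ 1 be the pumping length given by the pumping lemma for CFLs.
Choose s = a^(2^p). Then s ∈ L and |s| = 2^p ≥ p.
By the CFL pumping lemma, s = uvxyz for some u, v, x, y, z with |vxy| ≤ p, |vy| ≥ 1, and uv^i xy^i z ∈ L for every i ≥ 0.
All symbols are a's, so only lengths matter: let k = |vy|, with 1 ≤ k ≤ |vxy| ≤ p < 2^p.

Take i = 2: |uv²xy²z| = 2^p + k, and 2^p < 2^p + k < 2^p + 2^p = 2^(p+1).
So the length lies strictly between consecutive powers of two and is not a power of 2; uv²xy²z ∉ L.

This contradicts the CFL pumping lemma, which requires uv^i xy^i z ∈ L for all i ≥ 0.
Hence L = {a^(2^n) : n ≥ 0} is not context-free. ∎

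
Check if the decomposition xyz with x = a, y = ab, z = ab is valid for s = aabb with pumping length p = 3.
Violated: xyz = s

The decomposition x = a, y = ab, z = ab for s = aabb with p = 3
violates the constraint: xyz = s

xyz = 'a' + 'ab' + 'ab' = 'aabab' ≠ 'aabb' = s. The decomposition doesn't reconstruct s.

Pumping lemma constraints:
1. xyz = s (decomposition is valid)
2. |xy| ≤ p
3. |y| > 0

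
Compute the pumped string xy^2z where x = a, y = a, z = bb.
aaabb

Given x = 'a', y = 'a', z = 'bb' and i = 2:

xy^2z = x + y·y·...·y (2 times) + z
       = 'a' + 'a'^2 + 'bb'
       = 'a' + 'aa' + 'bb'
       = 'aaabb'

The pumped string is 'aaabb' with length 5.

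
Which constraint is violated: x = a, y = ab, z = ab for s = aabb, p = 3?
Violated: xyz = s

The decomposition x = a, y = ab, z = ab for s = aabb with p = 3
violates the constraint: xyz = s

xyz = 'a' + 'ab' + 'ab' = 'aabab' ≠ 'aabb' = s. The decomposition doesn't reconstruct s.

Pumping lemma constraints:
1. xyz = s (decomposition is valid)
2. |xy| ≤ p
3. |y| > 0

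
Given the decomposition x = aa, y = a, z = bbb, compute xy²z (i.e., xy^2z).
aaaabbb

Given x = 'aa', y = 'a', z = 'bbb' and i = 2:

xy^2z = x + y·y·...·y (2 times) + z
       = 'aa' + 'a'^2 + 'bbb'
       = 'aa' + 'aa' + 'bbb'
       = 'aaaabbb'

The pumped string is 'aaaabbb' with length 7.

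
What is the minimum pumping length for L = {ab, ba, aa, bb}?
p = 3

For a finite language L, the pumping lemma holds vacuously if p > max|s| for s ∈ L.

The longest string in L = {ab, ba, aa, bb} has length 2.
If p = 3, then no string s ∈ L has |s| ≥ p, so the condition is vacuously true.

The minimum pumping length is p = 3.

Why no smaller p works: for any p ≤ 2, the longest string s ∈ L has |s| = 2 ≥ p, so it would
have to be pumpable; but pumping up (i = 2, 3, ...) produces ever longer strings, which cannot all lie in the
finite language L. So the pumping property fails for every p ≤ 2.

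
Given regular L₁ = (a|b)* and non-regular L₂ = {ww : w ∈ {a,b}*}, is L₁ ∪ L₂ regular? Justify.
Yes — L₁ ∪ L₂ is regular.

{ww} ⊆ (a|b)*, so L₁ ∪ L₂ = (a|b)*, which is regular.

Note that the bare facts "L₁ regular, L₂ non-regular" do not settle the question by themselves: the closure of regular languages under ∪, ∩, complement and difference applies only when BOTH operands are regular. With a non-regular operand the result can come out regular or non-regular depending on the specific languages, so one has to work out L₁ ∪ L₂ for this particular pair, as above.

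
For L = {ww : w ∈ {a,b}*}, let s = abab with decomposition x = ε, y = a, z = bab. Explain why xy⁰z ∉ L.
xy⁰z = bab ∉ L

Pumping with i = 0 replaces y = a by y⁰ = ε:
- Original: s = xyz = abab; abab splits into halves ab · ab, which are equal, so it is in L (w = ab)
- Pumped: xy⁰z = ε · ε · bab = bab
- bab has odd length 3, so it cannot be written as ww and is not in L

The pumping lemma would require xy⁰z ∈ L, so this decomposition yields a contradiction.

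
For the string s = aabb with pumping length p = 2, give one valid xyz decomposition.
x = '', y = 'a', z = 'abb'

For s = aabb and p = 2, one valid decomposition is:
- x = '' (length 0)
- y = 'a' (length 1)
- z = 'abb' (length 3)

Verification:
- xyz = '' + 'a' + 'abb' = aabb ✓
- |xy| = 1 ≤ 2 ✓
- |y| = 1 > 0 ✓

All pumping lemma constraints are satisfied.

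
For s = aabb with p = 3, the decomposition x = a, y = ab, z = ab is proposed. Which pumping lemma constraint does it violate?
Violated: xyz = s

The decomposition x = a, y = ab, z = ab for s = aabb with p = 3
violates the constraint: xyz = s

xyz = 'a' + 'ab' + 'ab' = 'aabab' ≠ 'aabb' = s. The decomposition doesn't reconstruct s.

Pumping lemma constraints:
1. xyz = s (decomposition is valid)
2. |xy| ≤ p
3. |y| > 0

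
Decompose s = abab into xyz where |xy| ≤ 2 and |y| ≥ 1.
x = '', y = 'ab', z = 'ab'

For s = abab and p = 2, one valid decomposition is:
- x = '' (length 0)
- y = 'ab' (length 2)
- z = 'ab' (length 2)

Verification:
- xyz = '' + 'ab' + 'ab' = abab ✓
- |xy| = 2 ≤ 2 ✓
- |y| = 2 > 0 ✓

All pumping lemma constraints are satisfied.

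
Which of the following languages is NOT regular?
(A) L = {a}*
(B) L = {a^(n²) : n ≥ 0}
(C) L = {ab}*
(B) {a^(n²) : n ≥ 0}

(B) L = {a^(n²) : n ≥ 0} is NOT regular.

The pumping lemma can be used to prove this:
After pumping, length is no longer a perfect square

The other languages are regular because they can be recognized by finite automata.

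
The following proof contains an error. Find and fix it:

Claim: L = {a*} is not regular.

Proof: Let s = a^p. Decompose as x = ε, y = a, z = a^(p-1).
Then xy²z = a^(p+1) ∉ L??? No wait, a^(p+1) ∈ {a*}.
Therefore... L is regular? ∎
Error: The proof attempts to show a*  is not regular, but a* IS regular!

Correction: a* is a regular language (recognized by a simple DFA with one accepting state and self-loop on 'a'). The pumping lemma can only prove non-regularity, not regularity. For regular languages, pumping always works.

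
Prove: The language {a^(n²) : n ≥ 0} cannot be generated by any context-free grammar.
Assume for contradiction that L is context-free, and let p ≥ 1 be the pumping length given by the pumping lemma for CFLs.
Choose s = a^(p²). Then s ∈ L and |s| = p² ≥ p.
By the CFL pumping lemma, s = uvxyz for some u, v, x, y, z with |vxy| ≤ p, |vy| ≥ 1, and uv^i xy^i z ∈ L for every i ≥ 0.
All symbols are a's, so only lengths matter: let k = |vy|, with 1 ≤ k ≤ |vxy| ≤ p.

Take i = 2: |uv²xy²z| = p² + k, and p² < p² + k ≤ p² + p < (p + 1)².
So the length lies strictly between consecutive squares and is not a perfect square; uv²xy²z ∉ L.

This contradicts the CFL pumping lemma, which requires uv^i xy^i z ∈ L for all i ≥ 0.
Hence L = {a^(n²) : n ≥ 0} is not context-free. ∎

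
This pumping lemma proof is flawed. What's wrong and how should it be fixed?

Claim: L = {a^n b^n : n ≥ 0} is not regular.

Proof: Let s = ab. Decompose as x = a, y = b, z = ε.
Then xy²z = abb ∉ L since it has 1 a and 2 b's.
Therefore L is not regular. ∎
Error: The string s = ab might be shorter than the pumping length p.

Correction: Choose s = a^p b^p to ensure |s| ≥ p. Also, the decomposition is wrong: with |xy| ≤ p, y cannot include b's when s starts with p a's.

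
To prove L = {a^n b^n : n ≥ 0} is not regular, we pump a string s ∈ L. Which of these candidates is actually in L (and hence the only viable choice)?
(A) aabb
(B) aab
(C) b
(A) aabb

The pumping lemma is applied to a string s that lies in L, so first check membership of each option:
- (A) aabb = a^2 b^2 has equal counts (2 = 2), so it is in L ✓
- (B) aab has 2 a's and 1 b's; 2 ≠ 1, so it is not in L ✗
- (C) b has 0 a's and 1 b's; 0 ≠ 1, so it is not in L ✗

Only (A) aabb is in L, so it is the only candidate that could play the role of s.
(In a complete proof one picks s in terms of the pumping length p so that |s| ≥ p is guaranteed; a fixed string like aabb illustrates the shape of such an s.)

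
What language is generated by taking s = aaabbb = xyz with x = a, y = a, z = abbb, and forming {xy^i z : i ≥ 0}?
{xy^i z : i ≥ 0} = {a^(2+i) b^3 : i ≥ 0} = {aabbb, aaabbb, aaaabbb, ...}

With x = a, y = a, z = abbb: Starting with aaabbb and pumping the second 'a', we get strings with 2+i a's followed by 3 b's for i = 0, 1, 2, ...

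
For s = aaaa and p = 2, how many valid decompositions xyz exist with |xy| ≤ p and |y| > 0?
3

For s = 'aaaa' with pumping length p = 2:

Constraints: |xy| ≤ 2, |y| > 0

Valid decompositions (|xy| ≤ p, |y| ≥ 1):
  • x='', y='a', z='aaa'
  • x='a', y='a', z='aa'
  • x='', y='aa', z='aa'

Total count: 3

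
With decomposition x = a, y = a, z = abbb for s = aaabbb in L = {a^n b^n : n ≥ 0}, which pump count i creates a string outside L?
i = 3

xy³z = a · aaa · abbb = aaaaabbb; aaaaabbb has 5 a's and 3 b's; 5 ≠ 3, so it is not in L.
(Other choices also work, e.g. i = 0, 2; only i = 1 is guaranteed to stay in L since xy¹z = s.)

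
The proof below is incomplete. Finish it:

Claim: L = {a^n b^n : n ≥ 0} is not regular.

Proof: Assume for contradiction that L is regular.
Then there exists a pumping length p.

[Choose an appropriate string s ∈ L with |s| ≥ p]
s = a^p b^p

This string is in L (has equal a's and b's) and has length 2p ≥ p.
Any decomposition xyz with |xy| ≤ p means y consists only of a's,
so pumping will unbalance the counts.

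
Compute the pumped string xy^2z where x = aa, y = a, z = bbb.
aaaabbb

Given x = 'aa', y = 'a', z = 'bbb' and i = 2:

xy^2z = x + y·y·...·y (2 times) + z
       = 'aa' + 'a'^2 + 'bbb'
       = 'aa' + 'aa' + 'bbb'
       = 'aaaabbb'

The pumped string is 'aaaabbb' with length 7.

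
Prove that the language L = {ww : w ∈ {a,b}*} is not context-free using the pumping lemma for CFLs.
Assume for contradiction that L is context-free, and let p ≥ 1 be the pumping length given by the pumping lemma for CFLs.
Choose s = a^p b^p a^p b^p. Then s ∈ L (take w = a^p b^p) and |s| = 4p ≥ p.
By the CFL pumping lemma, s = uvxyz for some u, v, x, y, z with |vxy| ≤ p, |vy| ≥ 1, and uv^i xy^i z ∈ L for every i ≥ 0.

Write s as four blocks A₁ B₁ A₂ B₂ with A₁ = A₂ = a^p and B₁ = B₂ = b^p. Since |vxy| ≤ p, the window vxy lies inside at most two adjacent blocks. Take i = 0 and let t = uxz, so |t| = 4p − |vy| with 1 ≤ |vy| ≤ p. If |t| is odd, t ∉ L immediately, so assume |vy| is even (hence |vy| ≥ 2) and |t|/2 = 2p − |vy|/2, which satisfies p ≤ |t|/2 ≤ 2p − 1.

Case 1 (vxy inside A₁B₁): t = a^(p−j) b^(p−l) a^p b^p with j + l = |vy|. The second half of t has length < 2p, so it is a suffix of the trailing a^p b^p and ends in b; the first half is a^(p−j) b^(p−l) a^((j+l)/2), which ends in a because (j+l)/2 ≥ 1. The halves differ, so t ∉ L.

Case 2 (vxy inside B₁A₂, straddling the middle): t = a^p b^(p−j) a^(p−l) b^p with j + l = |vy|. If t = ww, then w is a prefix of t of length ≥ p, so w begins with a^p; and w is a suffix of t of length ≥ p, so w ends with b^p. That forces |w| ≥ 2p, contradicting |w| = |t|/2 ≤ 2p − 1. So t ∉ L.

Case 3 (vxy inside A₂B₂): t = a^p b^p a^(p−j) b^(p−l) with j + l = |vy|. The first half of t is a prefix of a^p b^p, so it begins with a; the second half is b^((j+l)/2) a^(p−j) b^(p−l), which begins with b. The halves differ, so t ∉ L.

In every case uv⁰xy⁰z = uxz ∉ L.

This contradicts the CFL pumping lemma, which requires uv^i xy^i z ∈ L for all i ≥ 0.
Hence L = {ww : w ∈ {a,b}*} is not context-free. ∎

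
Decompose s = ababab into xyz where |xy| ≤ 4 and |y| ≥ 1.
x = 'a', y = 'bab', z = 'ab'

For s = ababab and p = 4, one valid decomposition is:
- x = 'a' (length 1)
- y = 'bab' (length 3)
- z = 'ab' (length 2)

Verification:
- xyz = 'a' + 'bab' + 'ab' = ababab ✓
- |xy| = 4 ≤ 4 ✓
- |y| = 3 > 0 ✓

All pumping lemma constraints are satisfied.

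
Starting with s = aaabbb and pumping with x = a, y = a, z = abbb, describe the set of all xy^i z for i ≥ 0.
{xy^i z : i ≥ 0} = {a^(2+i) b^3 : i ≥ 0} = {aabbb, aaabbb, aaaabbb, ...}

With x = a, y = a, z = abbb: Starting with aaabbb and pumping the second 'a', we get strings with 2+i a's followed by 3 b's for i = 0, 1, 2, ...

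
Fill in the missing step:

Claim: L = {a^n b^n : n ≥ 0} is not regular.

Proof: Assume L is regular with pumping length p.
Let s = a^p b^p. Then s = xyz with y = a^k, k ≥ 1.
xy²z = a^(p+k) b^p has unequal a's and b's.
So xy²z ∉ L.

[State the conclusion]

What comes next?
This contradicts the pumping lemma for regular languages,
which guarantees xy^i z ∈ L for all i ≥ 0.

Since our assumption that L is regular leads to a contradiction,
we conclude that L = {a^n b^n : n ≥ 0} is NOT regular. ∎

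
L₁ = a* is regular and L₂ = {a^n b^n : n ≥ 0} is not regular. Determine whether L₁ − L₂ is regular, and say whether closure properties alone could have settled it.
Yes — L₁ − L₂ is regular.

The only string of a* that lies in {a^n b^n} is ε, so L₁ − L₂ = a* − {ε} = a⁺ = aa*, which is regular.

Note that the bare facts "L₁ regular, L₂ non-regular" do not settle the question by themselves: the closure of regular languages under ∪, ∩, complement and difference applies only when BOTH operands are regular. With a non-regular operand the result can come out regular or non-regular depending on the specific languages, so one has to work out L₁ − L₂ for this particular pair, as above.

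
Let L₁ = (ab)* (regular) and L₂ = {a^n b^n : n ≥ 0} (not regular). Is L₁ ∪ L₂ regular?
No — L₁ ∪ L₂ is not regular.

Let U = (ab)* ∪ {a^n b^n}. If U were regular, then U ∩ aa*bb* would be regular (closure under intersection with a regular language). But (ab)* ∩ aa*bb* = {ab} and {a^n b^n} ∩ aa*bb* = {a^n b^n : n ≥ 1}, so U ∩ aa*bb* = {a^n b^n : n ≥ 1}, which is not regular. Hence U is not regular.

Note that the bare facts "L₁ regular, L₂ non-regular" do not settle the question by themselves: the closure of regular languages under ∪, ∩, complement and difference applies only when BOTH operands are regular. With a non-regular operand the result can come out regular or non-regular depending on the specific languages, so one has to work out L₁ ∪ L₂ for this particular pair, as above.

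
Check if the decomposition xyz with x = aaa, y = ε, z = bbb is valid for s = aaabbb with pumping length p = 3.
Violated: |y| > 0

The decomposition x = aaa, y = ε, z = bbb for s = aaabbb with p = 3
violates the constraint: |y| > 0

|y| = 0, but the pumping lemma requires |y| > 0 (y must be non-empty).

Pumping lemma constraints:
1. xyz = s (decomposition is valid)
2. |xy| ≤ p
3. |y| > 0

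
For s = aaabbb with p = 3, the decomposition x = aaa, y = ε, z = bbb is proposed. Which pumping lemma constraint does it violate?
Violated: |y| > 0

The decomposition x = aaa, y = ε, z = bbb for s = aaabbb with p = 3
violates the constraint: |y| > 0

|y| = 0, but the pumping lemma requires |y| > 0 (y must be non-empty).

Pumping lemma constraints:
1. xyz = s (decomposition is valid)
2. |xy| ≤ p
3. |y| > 0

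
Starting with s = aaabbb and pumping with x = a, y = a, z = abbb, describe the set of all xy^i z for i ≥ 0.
{xy^i z : i ≥ 0} = {a^(2+i) b^3 : i ≥ 0} = {aabbb, aaabbb, aaaabbb, ...}

With x = a, y = a, z = abbb: Starting with aaabbb and pumping the second 'a', we get strings with 2+i a's followed by 3 b's for i = 0, 1, 2, ...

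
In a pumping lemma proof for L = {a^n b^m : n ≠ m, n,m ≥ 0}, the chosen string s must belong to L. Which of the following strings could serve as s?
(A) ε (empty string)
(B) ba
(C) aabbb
(C) aabbb

The pumping lemma is applied to a string s that lies in L, so first check membership of each option:
- (A) ε = a^0 b^0 has n = m = 0, so it is not in L ✗
- (B) ba has an a after a b, so it is not of the form a^n b^m and is not in L ✗
- (C) aabbb = a^2 b^3 with 2 ≠ 3, so it is in L ✓

Only (C) aabbb is in L, so it is the only candidate that could play the role of s.
(In a complete proof one picks s in terms of the pumping length p so that |s| ≥ p is guaranteed; a fixed string like aabbb illustrates the shape of such an s.)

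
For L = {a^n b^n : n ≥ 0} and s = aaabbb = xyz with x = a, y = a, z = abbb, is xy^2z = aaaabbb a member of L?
No

xy²z = a · aa · abbb = aaaabbb.
aaaabbb has 4 a's and 3 b's; 4 ≠ 3, so it is not in L.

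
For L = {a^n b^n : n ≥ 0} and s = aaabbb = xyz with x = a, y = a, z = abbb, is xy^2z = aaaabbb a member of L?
No

xy²z = a · aa · abbb = aaaabbb.
aaaabbb has 4 a's and 3 b's; 4 ≠ 3, so it is not in L.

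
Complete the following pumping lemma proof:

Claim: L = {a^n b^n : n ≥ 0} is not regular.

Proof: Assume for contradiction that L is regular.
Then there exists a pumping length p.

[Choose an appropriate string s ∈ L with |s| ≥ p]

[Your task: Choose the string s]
s = a^p b^p

This string is in L (has equal a's and b's) and has length 2p ≥ p.
Any decomposition xyz with |xy| ≤ p means y consists only of a's,
so pumping will unbalance the counts.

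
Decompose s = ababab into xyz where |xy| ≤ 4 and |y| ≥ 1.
x = 'a', y = 'bab', z = 'ab'

For s = ababab and p = 4, one valid decomposition is:
- x = 'a' (length 1)
- y = 'bab' (length 3)
- z = 'ab' (length 2)

Verification:
- xyz = 'a' + 'bab' + 'ab' = ababab ✓
- |xy| = 4 ≤ 4 ✓
- |y| = 3 > 0 ✓

All pumping lemma constraints are satisfied.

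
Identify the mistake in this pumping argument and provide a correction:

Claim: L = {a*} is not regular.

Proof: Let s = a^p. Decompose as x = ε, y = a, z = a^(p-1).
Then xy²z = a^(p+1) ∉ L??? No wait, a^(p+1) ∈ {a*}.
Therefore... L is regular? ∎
Error: The proof attempts to show a*  is not regular, but a* IS regular!

Correction: a* is a regular language (recognized by a simple DFA with one accepting state and self-loop on 'a'). The pumping lemma can only prove non-regularity, not regularity. For regular languages, pumping always works.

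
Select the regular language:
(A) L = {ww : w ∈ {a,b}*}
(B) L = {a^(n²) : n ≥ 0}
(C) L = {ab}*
(C) {ab}*

(C) L = {ab}* is regular.

This can be recognized by a finite automaton (DFA/NFA).
Regular expressions like {ab}* define regular languages.

The other choices are not regular:
- {a^(n²) : n ≥ 0}: After pumping, length is no longer a perfect square
- {ww : w ∈ {a,b}*}: After pumping, the two halves no longer match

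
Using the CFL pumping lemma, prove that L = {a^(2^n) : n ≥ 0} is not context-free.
Assume for contradiction that L is context-free, and let p ≥ 1 be the pumping length given by the pumping lemma for CFLs.
Choose s = a^(2^p). Then s ∈ L and |s| = 2^p ≥ p.
By the CFL pumping lemma, s = uvxyz for some u, v, x, y, z with |vxy| ≤ p, |vy| ≥ 1, and uv^i xy^i z ∈ L for every i ≥ 0.
All symbols are a's, so only lengths matter: let k = |vy|, with 1 ≤ k ≤ |vxy| ≤ p < 2^p.

Take i = 2: |uv²xy²z| = 2^p + k, and 2^p < 2^p + k < 2^p + 2^p = 2^(p+1).
So the length lies strictly between consecutive powers of two and is not a power of 2; uv²xy²z ∉ L.

This contradicts the CFL pumping lemma, which requires uv^i xy^i z ∈ L for all i ≥ 0.
Hence L = {a^(2^n) : n ≥ 0} is not context-free. ∎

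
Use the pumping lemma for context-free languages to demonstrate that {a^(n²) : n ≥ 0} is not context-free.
Assume for contradiction that L is context-free, and let p ≥ 1 be the pumping length given by the pumping lemma for CFLs.
Choose s = a^(p²). Then s ∈ L and |s| = p² ≥ p.
By the CFL pumping lemma, s = uvxyz for some u, v, x, y, z with |vxy| ≤ p, |vy| ≥ 1, and uv^i xy^i z ∈ L for every i ≥ 0.
All symbols are a's, so only lengths matter: let k = |vy|, with 1 ≤ k ≤ |vxy| ≤ p.

Take i = 2: |uv²xy²z| = p² + k, and p² < p² + k ≤ p² + p < (p + 1)².
So the length lies strictly between consecutive squares and is not a perfect square; uv²xy²z ∉ L.

This contradicts the CFL pumping lemma, which requires uv^i xy^i z ∈ L for all i ≥ 0.
Hence L = {a^(n²) : n ≥ 0} is not context-free. ∎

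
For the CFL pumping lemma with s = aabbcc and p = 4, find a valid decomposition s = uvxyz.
u='a', v='a', x='bb', y='c', z='c'

For s = aabbcc with pumping length p = 4:

One valid decomposition:
- u = 'a'
- v = 'a'
- x = 'bb'
- y = 'c'
- z = 'c'

Verification:
- uvxyz = 'a' + 'a' + 'bb' + 'c' + 'c' = aabbcc ✓
- |vxy| = |'abbc'| = 4 ≤ 4 ✓
- |vy| = |'ac'| = 2 > 0 ✓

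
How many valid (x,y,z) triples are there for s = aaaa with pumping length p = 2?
3

For s = 'aaaa' with pumping length p = 2:

Constraints: |xy| ≤ 2, |y| > 0

Valid decompositions (|xy| ≤ p, |y| ≥ 1):
  • x='', y='a', z='aaa'
  • x='a', y='a', z='aa'
  • x='', y='aa', z='aa'

Total count: 3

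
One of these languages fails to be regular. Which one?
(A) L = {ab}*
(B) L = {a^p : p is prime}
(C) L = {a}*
(B) {a^p : p is prime}

(B) L = {a^p : p is prime} is NOT regular.

The pumping lemma can be used to prove this:
After pumping, the length becomes composite

The other languages are regular because they can be recognized by finite automata.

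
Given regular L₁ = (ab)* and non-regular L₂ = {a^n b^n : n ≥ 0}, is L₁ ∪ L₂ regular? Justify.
No — L₁ ∪ L₂ is not regular.

Let U = (ab)* ∪ {a^n b^n}. If U were regular, then U ∩ aa*bb* would be regular (closure under intersection with a regular language). But (ab)* ∩ aa*bb* = {ab} and {a^n b^n} ∩ aa*bb* = {a^n b^n : n ≥ 1}, so U ∩ aa*bb* = {a^n b^n : n ≥ 1}, which is not regular. Hence U is not regular.

Note that the bare facts "L₁ regular, L₂ non-regular" do not settle the question by themselves: the closure of regular languages under ∪, ∩, complement and difference applies only when BOTH operands are regular. With a non-regular operand the result can come out regular or non-regular depending on the specific languages, so one has to work out L₁ ∪ L₂ for this particular pair, as above.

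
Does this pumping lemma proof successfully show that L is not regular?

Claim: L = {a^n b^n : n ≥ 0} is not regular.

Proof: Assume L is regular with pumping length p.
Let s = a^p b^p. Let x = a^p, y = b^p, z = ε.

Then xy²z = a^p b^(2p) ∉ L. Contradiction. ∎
The proof is INCORRECT.

Error: The decomposition violates |xy| ≤ p.
With x = a^p and y = b^p, we have |xy| = 2p > p.
The pumping lemma requires |xy| ≤ p, so y must be within the first p characters.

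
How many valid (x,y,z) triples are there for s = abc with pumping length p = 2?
3

For s = 'abc' with pumping length p = 2:

Constraints: |xy| ≤ 2, |y| > 0

Valid decompositions (|xy| ≤ p, |y| ≥ 1):
  • x='', y='a', z='bc'
  • x='a', y='b', z='c'
  • x='', y='ab', z='c'

Total count: 3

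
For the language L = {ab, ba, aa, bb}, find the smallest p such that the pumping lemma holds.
p = 3

For a finite language L, the pumping lemma holds vacuously if p > max|s| for s ∈ L.

The longest string in L = {ab, ba, aa, bb} has length 2.
If p = 3, then no string s ∈ L has |s| ≥ p, so the condition is vacuously true.

The minimum pumping length is p = 3.

Why no smaller p works: for any p ≤ 2, the longest string s ∈ L has |s| = 2 ≥ p, so it would
have to be pumpable; but pumping up (i = 2, 3, ...) produces ever longer strings, which cannot all lie in the
finite language L. So the pumping property fails for every p ≤ 2.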